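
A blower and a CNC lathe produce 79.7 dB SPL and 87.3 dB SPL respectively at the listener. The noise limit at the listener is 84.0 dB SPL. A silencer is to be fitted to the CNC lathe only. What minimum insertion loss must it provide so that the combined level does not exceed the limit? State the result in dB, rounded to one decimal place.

5.3 dB

Everything except the CNC lathe sums to 10^(79.7/10) = 9.333e+07 in linear terms, 79.70 dB SPL.
The limit corresponds to 10^(84.0/10) = 2.512e+08; subtracting the fixed part leaves 1.579e+08 for the CNC lathe, i.e. 81.98 dB SPL.
Required insertion loss = 87.3 − 81.98 = 5.32 dB.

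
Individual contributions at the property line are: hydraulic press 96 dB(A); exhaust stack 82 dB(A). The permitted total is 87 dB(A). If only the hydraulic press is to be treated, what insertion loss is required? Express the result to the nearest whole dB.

Fixed contribution from the other source: Σ 10^(L/10) = 10^(82/10) = 1.585e+08 (82.00 dB(A)).
To meet 87 dB(A) overall, the treated hydraulic press may contribute at most 10^(87/10) − 1.585e+08 = 3.427e+08, i.e. 85.35 dB(A).
Required insertion loss = 96 − 85.35 = 10.65 dB.

11 dB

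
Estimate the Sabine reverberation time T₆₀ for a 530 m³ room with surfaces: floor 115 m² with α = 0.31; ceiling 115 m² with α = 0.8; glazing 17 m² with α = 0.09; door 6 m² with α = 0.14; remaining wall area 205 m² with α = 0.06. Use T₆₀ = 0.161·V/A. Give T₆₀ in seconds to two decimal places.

0.60 s

Summing Sᵢαᵢ: 115·0.31 + 115·0.8 + 17·0.09 + 6·0.14 + 205·0.06 = 142.32 m².
T₆₀ = 0.161·V/A = 0.161·530/142.32 = 0.600 s.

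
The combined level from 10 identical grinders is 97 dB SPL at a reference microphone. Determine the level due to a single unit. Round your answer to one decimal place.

87.0 dB SPL

For N identical incoherent sources L_total = L₁ + 10·log₁₀ N, so L₁ = 97 − 10·log₁₀(10) = 97 − 10.000.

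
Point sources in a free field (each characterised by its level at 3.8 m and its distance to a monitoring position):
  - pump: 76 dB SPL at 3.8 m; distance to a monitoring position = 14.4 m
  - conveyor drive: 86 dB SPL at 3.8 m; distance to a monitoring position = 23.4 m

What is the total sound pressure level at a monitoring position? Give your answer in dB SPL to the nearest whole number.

Propagate each source to the receiver with L = L_ref − 20·log₁₀(r/r_ref), then add intensities.
pump: 76 − 20·log₁₀(14.4/3.8) = 76 − 11.57 = 64.43 dB SPL.
conveyor drive: 86 − 20·log₁₀(23.4/3.8) = 86 − 15.79 = 70.21 dB SPL.
Σ 10^(L/10) = 1.327e+07 → L_total = 10·log₁₀(1.327e+07) = 71.23 dB SPL.

71 dB SPL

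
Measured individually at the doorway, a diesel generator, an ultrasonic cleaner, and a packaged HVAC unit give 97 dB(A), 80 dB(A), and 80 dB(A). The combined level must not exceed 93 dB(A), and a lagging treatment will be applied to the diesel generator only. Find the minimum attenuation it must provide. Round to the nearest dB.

Fixed contribution from the other sources: Σ 10^(L/10) = 10^(80/10) + 10^(80/10) = 2.000e+08 (83.01 dB(A)).
The limit corresponds to 10^(93/10) = 1.995e+09; subtracting the fixed part leaves 1.795e+09 for the diesel generator, i.e. 92.54 dB(A).
So the diesel generator must be reduced from 97 to 92.54 dB(A): IL = 4.46 dB.

4 dB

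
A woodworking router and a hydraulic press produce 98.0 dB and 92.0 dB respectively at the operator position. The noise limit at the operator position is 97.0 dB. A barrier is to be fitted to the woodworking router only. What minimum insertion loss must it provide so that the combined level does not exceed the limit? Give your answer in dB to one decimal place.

Fixed contribution from the other source: Σ 10^(L/10) = 10^(92.0/10) = 1.585e+09 (92.00 dB).
The limit corresponds to 10^(97.0/10) = 5.012e+09; subtracting the fixed part leaves 3.427e+09 for the woodworking router, i.e. 95.35 dB.
Required insertion loss = 98.0 − 95.35 = 2.65 dB.

2.7 dB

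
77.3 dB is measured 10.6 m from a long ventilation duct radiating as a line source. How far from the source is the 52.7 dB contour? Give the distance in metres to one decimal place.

For a line source L₁ − L₂ = 10·log₁₀(r₂/r₁), so r₂ = r₁·10^((L₁−L₂)/10).
r₂ = 10.6·10^((77.3−52.7)/10) = 10.6·10^(24.6/10) = 3057.07 m.

3057.1 m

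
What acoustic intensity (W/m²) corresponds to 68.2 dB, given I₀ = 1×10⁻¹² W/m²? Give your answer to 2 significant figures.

I = I₀·10^(L/10) = 10⁻¹² × 10^(68.2/10) = 10^(-5.180).

6.6e-06 W/m²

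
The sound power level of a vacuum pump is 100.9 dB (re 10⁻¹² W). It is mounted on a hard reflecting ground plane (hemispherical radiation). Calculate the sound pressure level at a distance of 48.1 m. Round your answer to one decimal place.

L_p = L_w − 10·log₁₀(2π·r²) with r = 48.1 m.
2π·r² = 1.454e+04 m², 10·log₁₀ of that is 41.625 dB.
L_p = 100.9 − 41.625 = 59.28 dB.

59.3 dB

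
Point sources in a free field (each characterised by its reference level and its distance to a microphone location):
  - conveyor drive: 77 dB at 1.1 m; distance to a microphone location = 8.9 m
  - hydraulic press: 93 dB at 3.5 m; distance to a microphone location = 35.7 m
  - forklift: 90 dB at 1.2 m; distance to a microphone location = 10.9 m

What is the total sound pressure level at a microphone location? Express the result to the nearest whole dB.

Apply inverse-square spreading to bring every level to the receiver, then sum 10^(L/10).
conveyor drive: 77 − 20·log₁₀(8.9/1.1) = 77 − 18.16 = 58.84 dB.
hydraulic press: 93 − 20·log₁₀(35.7/3.5) = 93 − 20.17 = 72.83 dB.
forklift: 90 − 20·log₁₀(10.9/1.2) = 90 − 19.16 = 70.84 dB.
Σ 10^(L/10) = 3.206e+07 → L_total = 10·log₁₀(3.206e+07) = 75.06 dB.

75 dB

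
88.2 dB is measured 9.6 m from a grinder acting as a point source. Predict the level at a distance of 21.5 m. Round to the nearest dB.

For a point source, L₂ = L₁ − 20·log₁₀(r₂/r₁).
L₂ = 88.2 − 20·log₁₀(21.5/9.6) = 88.2 − 7.003 = 81.20 dB.

81 dB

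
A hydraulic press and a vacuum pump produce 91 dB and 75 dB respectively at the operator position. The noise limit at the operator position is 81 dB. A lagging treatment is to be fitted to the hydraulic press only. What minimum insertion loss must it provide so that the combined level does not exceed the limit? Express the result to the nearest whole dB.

11 dB

The untreated sources together contribute 10^(75/10) = 3.162e+07, i.e. 75.00 dB.
The limit corresponds to 10^(81/10) = 1.259e+08; subtracting the fixed part leaves 9.427e+07 for the hydraulic press, i.e. 79.74 dB.
Required insertion loss = 91 − 79.74 = 11.26 dB.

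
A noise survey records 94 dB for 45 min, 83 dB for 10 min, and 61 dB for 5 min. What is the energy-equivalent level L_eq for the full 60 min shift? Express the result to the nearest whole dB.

Weight each interval's intensity by its duration and average over T = 60 min:
Σ tᵢ·10^(Lᵢ/10) = 45·10^(94/10) + 10·10^(83/10) + 5·10^(61/10) = 1.150e+11.
L_eq = 10·log₁₀(1.150e+11/60) = 92.83 dB.

93 dB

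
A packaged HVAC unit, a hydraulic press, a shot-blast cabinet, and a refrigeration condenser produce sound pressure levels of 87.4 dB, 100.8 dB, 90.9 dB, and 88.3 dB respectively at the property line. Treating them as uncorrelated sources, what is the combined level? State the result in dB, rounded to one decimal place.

101.6 dB

Incoherent sources combine by intensity addition: L_total = 10·log₁₀(Σ 10^(L_i/10)).
Σ 10^(L/10) = 10^(87.4/10) + 10^(100.8/10) + 10^(90.9/10) + 10^(88.3/10) = 1.448e+10.
L_total = 10·log₁₀(1.448e+10) = 101.61 dB.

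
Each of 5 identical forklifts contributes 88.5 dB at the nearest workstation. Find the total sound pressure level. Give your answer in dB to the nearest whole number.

N identical incoherent sources raise the level by 10·log₁₀ N.
L_total = 88.5 + 10·log₁₀(5) = 88.5 + 6.990 = 95.49 dB.

95 dB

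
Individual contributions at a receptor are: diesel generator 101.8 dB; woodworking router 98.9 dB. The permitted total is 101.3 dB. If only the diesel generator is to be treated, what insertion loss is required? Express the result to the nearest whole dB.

4 dB

The untreated sources together contribute 10^(98.9/10) = 7.762e+09, i.e. 98.90 dB.
The limit corresponds to 10^(101.3/10) = 1.349e+10; subtracting the fixed part leaves 5.727e+09 for the diesel generator, i.e. 97.58 dB.
So the diesel generator must be reduced from 101.8 to 97.58 dB: IL = 4.22 dB.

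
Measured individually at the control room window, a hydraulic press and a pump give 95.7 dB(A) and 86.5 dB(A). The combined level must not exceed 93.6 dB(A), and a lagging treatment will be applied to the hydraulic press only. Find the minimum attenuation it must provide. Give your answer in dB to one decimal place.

The untreated sources together contribute 10^(86.5/10) = 4.467e+08, i.e. 86.50 dB(A).
To meet 93.6 dB(A) overall, the treated hydraulic press may contribute at most 10^(93.6/10) − 4.467e+08 = 1.844e+09, i.e. 92.66 dB(A).
Required insertion loss = 95.7 − 92.66 = 3.04 dB.

3.0 dB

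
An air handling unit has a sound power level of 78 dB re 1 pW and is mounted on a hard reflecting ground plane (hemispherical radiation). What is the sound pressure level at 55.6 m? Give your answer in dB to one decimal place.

The power spreads over a hemisphere of area 2π·r², so L_p = L_w − 10·log₁₀(2π·r²).
2π·r² = 1.942e+04 m², 10·log₁₀ of that is 42.883 dB.
L_p = 78 − 42.883 = 35.12 dB.

35.1 dB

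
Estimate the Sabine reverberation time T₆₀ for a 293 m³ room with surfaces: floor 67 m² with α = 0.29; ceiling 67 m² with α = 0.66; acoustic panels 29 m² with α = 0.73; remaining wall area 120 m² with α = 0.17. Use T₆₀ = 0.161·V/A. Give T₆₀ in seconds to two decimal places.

0.45 s

Summing Sᵢαᵢ: 67·0.29 + 67·0.66 + 29·0.73 + 120·0.17 = 105.22 m².
T₆₀ = 0.161·V/A = 0.161·293/105.22 = 0.448 s.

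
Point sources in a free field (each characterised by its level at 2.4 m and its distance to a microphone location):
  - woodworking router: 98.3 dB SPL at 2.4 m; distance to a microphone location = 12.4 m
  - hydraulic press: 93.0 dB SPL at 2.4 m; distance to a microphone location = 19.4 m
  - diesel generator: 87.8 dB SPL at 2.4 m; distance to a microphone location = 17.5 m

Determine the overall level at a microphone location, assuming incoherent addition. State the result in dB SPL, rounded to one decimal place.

First find each source's level at the receiver (point-source: −20·log₁₀(r/r_ref)), then combine on an intensity basis.
woodworking router: 98.3 − 20·log₁₀(12.4/2.4) = 98.3 − 14.26 = 84.04 dB SPL.
hydraulic press: 93.0 − 20·log₁₀(19.4/2.4) = 93.0 − 18.15 = 74.85 dB SPL.
diesel generator: 87.8 − 20·log₁₀(17.5/2.4) = 87.8 − 17.26 = 70.54 dB SPL.
Σ 10^(L/10) = 2.951e+08 → L_total = 10·log₁₀(2.951e+08) = 84.70 dB SPL.

84.7 dB SPL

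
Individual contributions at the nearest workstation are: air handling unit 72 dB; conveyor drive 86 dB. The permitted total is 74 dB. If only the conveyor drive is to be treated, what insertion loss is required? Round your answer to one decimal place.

The untreated sources together contribute 10^(72/10) = 1.585e+07, i.e. 72.00 dB.
The limit corresponds to 10^(74/10) = 2.512e+07; subtracting the fixed part leaves 9.270e+06 for the conveyor drive, i.e. 69.67 dB.
So the conveyor drive must be reduced from 86 to 69.67 dB: IL = 16.33 dB.

16.3 dB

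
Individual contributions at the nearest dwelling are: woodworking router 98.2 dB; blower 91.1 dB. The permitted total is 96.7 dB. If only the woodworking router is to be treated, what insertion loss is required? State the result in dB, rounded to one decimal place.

The untreated sources together contribute 10^(91.1/10) = 1.288e+09, i.e. 91.10 dB.
The limit corresponds to 10^(96.7/10) = 4.677e+09; subtracting the fixed part leaves 3.389e+09 for the woodworking router, i.e. 95.30 dB.
Required insertion loss = 98.2 − 95.30 = 2.90 dB.

2.9 dB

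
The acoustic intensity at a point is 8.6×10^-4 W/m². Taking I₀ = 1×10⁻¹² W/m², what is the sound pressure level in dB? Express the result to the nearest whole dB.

L = 10·log₁₀(I/I₀) = 10·log₁₀(8.6×10^-4/10⁻¹²) = 10·log₁₀(8.6×10^8).
L = 10·(0.9345 + 8) = 89.34 dB.

89 dB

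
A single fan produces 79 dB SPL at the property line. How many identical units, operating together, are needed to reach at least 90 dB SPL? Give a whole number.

13

Need L₁ + 10·log₁₀ N ≥ 90, i.e. log₁₀ N ≥ 1.10.
N ≥ 10^(11.0/10) = 12.589, so N = 13.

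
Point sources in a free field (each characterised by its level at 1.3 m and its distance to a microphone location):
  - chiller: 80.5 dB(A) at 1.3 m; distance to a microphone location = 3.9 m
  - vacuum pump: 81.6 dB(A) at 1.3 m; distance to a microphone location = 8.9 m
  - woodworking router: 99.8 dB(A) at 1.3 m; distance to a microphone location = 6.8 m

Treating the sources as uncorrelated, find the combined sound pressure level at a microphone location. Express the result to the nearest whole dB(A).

First find each source's level at the receiver (point-source: −20·log₁₀(r/r_ref)), then combine on an intensity basis.
chiller: 80.5 − 20·log₁₀(3.9/1.3) = 80.5 − 9.54 = 70.96 dB(A).
vacuum pump: 81.6 − 20·log₁₀(8.9/1.3) = 81.6 − 16.71 = 64.89 dB(A).
woodworking router: 99.8 − 20·log₁₀(6.8/1.3) = 99.8 − 14.37 = 85.43 dB(A).
Σ 10^(L/10) = 3.646e+08 → L_total = 10·log₁₀(3.646e+08) = 85.62 dB(A).

86 dB(A)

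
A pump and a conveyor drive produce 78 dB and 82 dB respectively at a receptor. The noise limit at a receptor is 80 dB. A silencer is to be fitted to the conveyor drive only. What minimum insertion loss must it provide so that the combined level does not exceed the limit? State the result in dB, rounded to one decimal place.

6.3 dB

Fixed contribution from the other source: Σ 10^(L/10) = 10^(78/10) = 6.310e+07 (78.00 dB).
The limit corresponds to 10^(80/10) = 1.000e+08; subtracting the fixed part leaves 3.690e+07 for the conveyor drive, i.e. 75.67 dB.
Required insertion loss = 82 − 75.67 = 6.33 dB.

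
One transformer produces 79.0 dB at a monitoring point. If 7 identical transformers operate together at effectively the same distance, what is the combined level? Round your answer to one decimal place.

L_total = L₁ + 10·log₁₀ N for N identical incoherent sources.
L_total = 79.0 + 10·log₁₀(7) = 79.0 + 8.451 = 87.45 dB.

87.5 dB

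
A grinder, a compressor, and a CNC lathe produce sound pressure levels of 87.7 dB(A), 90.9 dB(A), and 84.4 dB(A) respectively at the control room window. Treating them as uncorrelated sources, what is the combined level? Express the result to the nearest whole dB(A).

93 dB(A)

Incoherent sources combine by intensity addition: L_total = 10·log₁₀(Σ 10^(L_i/10)).
Σ 10^(L/10) = 10^(87.7/10) + 10^(90.9/10) + 10^(84.4/10) = 2.095e+09.
L_total = 10·log₁₀(2.095e+09) = 93.21 dB(A).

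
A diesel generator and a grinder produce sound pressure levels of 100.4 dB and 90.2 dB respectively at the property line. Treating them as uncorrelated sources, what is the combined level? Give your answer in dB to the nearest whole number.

For uncorrelated sources the intensities add, so convert each level to linear form, sum, and take 10·log₁₀ of the total.
Σ 10^(L/10) = 10^(100.4/10) + 10^(90.2/10) = 1.201e+10.
L_total = 10·log₁₀(1.201e+10) = 100.80 dB.

101 dB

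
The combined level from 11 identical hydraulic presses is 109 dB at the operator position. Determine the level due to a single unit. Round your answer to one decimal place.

98.6 dB

Dividing the total intensity by 11 lowers the level by 10·log₁₀ 11 = 10.414 dB: L₁ = 109 − 10.414.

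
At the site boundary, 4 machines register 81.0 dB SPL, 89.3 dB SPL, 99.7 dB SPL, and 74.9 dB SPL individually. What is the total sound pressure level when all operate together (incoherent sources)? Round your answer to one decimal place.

100.1 dB SPL

For uncorrelated sources the intensities add, so convert each level to linear form, sum, and take 10·log₁₀ of the total.
Σ 10^(L/10) = 10^(81.0/10) + 10^(89.3/10) + 10^(99.7/10) + 10^(74.9/10) = 1.034e+10.
L_total = 10·log₁₀(1.034e+10) = 100.15 dB SPL.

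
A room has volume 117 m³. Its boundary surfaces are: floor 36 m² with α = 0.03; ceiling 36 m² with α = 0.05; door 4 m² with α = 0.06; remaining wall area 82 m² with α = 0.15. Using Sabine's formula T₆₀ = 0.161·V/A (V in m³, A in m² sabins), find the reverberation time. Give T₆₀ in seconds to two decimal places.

A = Σ Sᵢαᵢ = 36·0.03 + 36·0.05 + 4·0.06 + 82·0.15 = 15.42 m².
T₆₀ = 0.161·V/A = 0.161·117/15.42 = 1.222 s.

1.22 s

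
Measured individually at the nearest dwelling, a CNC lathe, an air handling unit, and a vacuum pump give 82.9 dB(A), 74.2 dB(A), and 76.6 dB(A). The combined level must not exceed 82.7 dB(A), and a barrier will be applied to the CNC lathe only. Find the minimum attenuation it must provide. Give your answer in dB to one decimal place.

2.3 dB

The untreated sources together contribute 10^(74.2/10) + 10^(76.6/10) = 7.201e+07, i.e. 78.57 dB(A).
To meet 82.7 dB(A) overall, the treated CNC lathe may contribute at most 10^(82.7/10) − 7.201e+07 = 1.142e+08, i.e. 80.58 dB(A).
So the CNC lathe must be reduced from 82.9 to 80.58 dB(A): IL = 2.32 dB.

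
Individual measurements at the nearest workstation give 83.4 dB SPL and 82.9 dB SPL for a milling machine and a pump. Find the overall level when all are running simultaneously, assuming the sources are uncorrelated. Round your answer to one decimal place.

86.2 dB SPL

Incoherent sources combine by intensity addition: L_total = 10·log₁₀(Σ 10^(L_i/10)).
Σ 10^(L/10) = 10^(83.4/10) + 10^(82.9/10) = 4.138e+08.
L_total = 10·log₁₀(4.138e+08) = 86.17 dB SPL.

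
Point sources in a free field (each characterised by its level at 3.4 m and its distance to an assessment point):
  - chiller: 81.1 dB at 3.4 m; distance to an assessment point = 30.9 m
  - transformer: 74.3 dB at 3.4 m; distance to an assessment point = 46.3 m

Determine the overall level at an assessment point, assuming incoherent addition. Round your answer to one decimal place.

First find each source's level at the receiver (point-source: −20·log₁₀(r/r_ref)), then combine on an intensity basis.
chiller: 81.1 − 20·log₁₀(30.9/3.4) = 81.1 − 19.17 = 61.93 dB.
transformer: 74.3 − 20·log₁₀(46.3/3.4) = 74.3 − 22.68 = 51.62 dB.
Σ 10^(L/10) = 1.705e+06 → L_total = 10·log₁₀(1.705e+06) = 62.32 dB.

62.3 dB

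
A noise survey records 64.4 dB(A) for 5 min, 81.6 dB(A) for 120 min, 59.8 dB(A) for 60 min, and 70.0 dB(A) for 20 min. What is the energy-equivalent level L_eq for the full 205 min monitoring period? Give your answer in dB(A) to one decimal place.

79.3 dB(A)

Weight each interval's intensity by its duration and average over T = 205 min:
Σ tᵢ·10^(Lᵢ/10) = 5·10^(64.4/10) + 120·10^(81.6/10) + 60·10^(59.8/10) + 20·10^(70.0/10) = 1.762e+10.
L_eq = 10·log₁₀(1.762e+10/205) = 79.34 dB(A).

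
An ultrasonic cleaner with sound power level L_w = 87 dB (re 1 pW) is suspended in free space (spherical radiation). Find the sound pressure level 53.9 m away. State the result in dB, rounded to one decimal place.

41.4 dB

Free-field spherical radiation: L_p = L_w − 10·log₁₀(4π·r²), r = 53.9 m.
4π·r² = 3.651e+04 m², 10·log₁₀ of that is 45.624 dB.
L_p = 87 − 45.624 = 41.38 dB.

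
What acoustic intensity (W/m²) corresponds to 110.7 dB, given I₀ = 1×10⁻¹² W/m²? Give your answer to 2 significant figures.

0.12 W/m²

I = I₀·10^(L/10) = 10⁻¹² × 10^(110.7/10) = 10^(-0.930).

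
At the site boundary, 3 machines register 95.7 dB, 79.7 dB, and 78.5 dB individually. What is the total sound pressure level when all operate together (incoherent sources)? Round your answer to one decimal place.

95.9 dB

Incoherent sources combine by intensity addition: L_total = 10·log₁₀(Σ 10^(L_i/10)).
Σ 10^(L/10) = 10^(95.7/10) + 10^(79.7/10) + 10^(78.5/10) = 3.879e+09.
L_total = 10·log₁₀(3.879e+09) = 95.89 dB.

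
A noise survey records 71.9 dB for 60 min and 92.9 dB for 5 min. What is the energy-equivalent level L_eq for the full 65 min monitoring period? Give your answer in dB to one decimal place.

The energy average is taken in the linear domain: L_eq = 10·log₁₀[(Σ tᵢ·10^(Lᵢ/10))/T], T = 65 min.
Σ tᵢ·10^(Lᵢ/10) = 60·10^(71.9/10) + 5·10^(92.9/10) = 1.068e+10.
L_eq = 10·log₁₀(1.068e+10/65) = 82.16 dB.

82.2 dB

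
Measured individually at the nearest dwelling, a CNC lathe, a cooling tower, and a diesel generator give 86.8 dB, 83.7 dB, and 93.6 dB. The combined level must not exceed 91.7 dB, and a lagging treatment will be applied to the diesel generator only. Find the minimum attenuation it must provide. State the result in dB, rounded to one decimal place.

4.8 dB

Fixed contribution from the other sources: Σ 10^(L/10) = 10^(86.8/10) + 10^(83.7/10) = 7.131e+08 (88.53 dB).
To meet 91.7 dB overall, the treated diesel generator may contribute at most 10^(91.7/10) − 7.131e+08 = 7.661e+08, i.e. 88.84 dB.
Required insertion loss = 93.6 − 88.84 = 4.76 dB.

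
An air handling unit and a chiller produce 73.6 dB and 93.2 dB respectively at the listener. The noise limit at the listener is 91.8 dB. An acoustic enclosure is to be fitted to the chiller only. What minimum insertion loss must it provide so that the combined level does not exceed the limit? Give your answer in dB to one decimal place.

1.5 dB

The untreated sources together contribute 10^(73.6/10) = 2.291e+07, i.e. 73.60 dB.
The limit corresponds to 10^(91.8/10) = 1.514e+09; subtracting the fixed part leaves 1.491e+09 for the chiller, i.e. 91.73 dB.
So the chiller must be reduced from 93.2 to 91.73 dB: IL = 1.47 dB.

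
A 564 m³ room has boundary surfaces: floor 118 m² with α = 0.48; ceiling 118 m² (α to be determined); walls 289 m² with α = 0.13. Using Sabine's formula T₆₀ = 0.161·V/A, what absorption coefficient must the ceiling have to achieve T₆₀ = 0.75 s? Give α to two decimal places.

0.23

A = 0.161·V/T₆₀ = 0.161·564/0.75 = 121.07 m² sabins.
Absorption from the other surfaces = 118·0.48 + 289·0.13 = 94.21 m², so the ceiling must supply 26.86 m² over 118 m².
α = 26.86/118 = 0.228.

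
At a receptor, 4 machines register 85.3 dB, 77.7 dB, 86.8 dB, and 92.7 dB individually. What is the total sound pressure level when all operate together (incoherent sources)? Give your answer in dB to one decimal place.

94.4 dB

Incoherent sources combine by intensity addition: L_total = 10·log₁₀(Σ 10^(L_i/10)).
Σ 10^(L/10) = 10^(85.3/10) + 10^(77.7/10) + 10^(86.8/10) + 10^(92.7/10) = 2.738e+09.
L_total = 10·log₁₀(2.738e+09) = 94.38 dB.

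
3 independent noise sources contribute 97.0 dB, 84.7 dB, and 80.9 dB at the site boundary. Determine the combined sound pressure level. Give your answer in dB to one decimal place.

For uncorrelated sources the intensities add, so convert each level to linear form, sum, and take 10·log₁₀ of the total.
Σ 10^(L/10) = 10^(97.0/10) + 10^(84.7/10) + 10^(80.9/10) = 5.430e+09.
L_total = 10·log₁₀(5.430e+09) = 97.35 dB.

97.3 dB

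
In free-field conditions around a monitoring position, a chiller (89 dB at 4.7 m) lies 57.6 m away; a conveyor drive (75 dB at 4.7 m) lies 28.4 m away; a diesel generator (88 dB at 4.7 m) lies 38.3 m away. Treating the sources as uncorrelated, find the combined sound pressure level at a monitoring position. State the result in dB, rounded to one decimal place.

71.9 dB

Apply inverse-square spreading to bring every level to the receiver, then sum 10^(L/10).
chiller: 89 − 20·log₁₀(57.6/4.7) = 89 − 21.77 = 67.23 dB.
conveyor drive: 75 − 20·log₁₀(28.4/4.7) = 75 − 15.62 = 59.38 dB.
diesel generator: 88 − 20·log₁₀(38.3/4.7) = 88 − 18.22 = 69.78 dB.
Σ 10^(L/10) = 1.566e+07 → L_total = 10·log₁₀(1.566e+07) = 71.95 dB.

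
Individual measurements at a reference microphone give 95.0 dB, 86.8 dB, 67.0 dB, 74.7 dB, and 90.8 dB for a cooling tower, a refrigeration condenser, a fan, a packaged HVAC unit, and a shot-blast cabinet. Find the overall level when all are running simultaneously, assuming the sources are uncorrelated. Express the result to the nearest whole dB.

Incoherent sources combine by intensity addition: L_total = 10·log₁₀(Σ 10^(L_i/10)).
Σ 10^(L/10) = 10^(95.0/10) + 10^(86.8/10) + 10^(67.0/10) + 10^(74.7/10) + 10^(90.8/10) = 4.878e+09.
L_total = 10·log₁₀(4.878e+09) = 96.88 dB.

97 dB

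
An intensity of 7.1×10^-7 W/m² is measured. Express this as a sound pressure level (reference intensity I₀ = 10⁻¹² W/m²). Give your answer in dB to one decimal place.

58.5 dB

Dividing by I₀ shifts the exponent by 12: I/I₀ = 7.1×10^5.
L = 10·(0.8513 + 5) = 58.51 dB.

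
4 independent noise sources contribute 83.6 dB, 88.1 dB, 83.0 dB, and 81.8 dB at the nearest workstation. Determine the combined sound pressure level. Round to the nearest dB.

For uncorrelated sources the intensities add, so convert each level to linear form, sum, and take 10·log₁₀ of the total.
Σ 10^(L/10) = 10^(83.6/10) + 10^(88.1/10) + 10^(83.0/10) + 10^(81.8/10) = 1.226e+09.
L_total = 10·log₁₀(1.226e+09) = 90.88 dB.

91 dB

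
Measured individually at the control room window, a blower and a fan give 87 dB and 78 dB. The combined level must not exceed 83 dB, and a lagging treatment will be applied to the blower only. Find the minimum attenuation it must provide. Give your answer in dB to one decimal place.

5.7 dB

The untreated sources together contribute 10^(78/10) = 6.310e+07, i.e. 78.00 dB.
The limit corresponds to 10^(83/10) = 1.995e+08; subtracting the fixed part leaves 1.364e+08 for the blower, i.e. 81.35 dB.
Required insertion loss = 87 − 81.35 = 5.65 dB.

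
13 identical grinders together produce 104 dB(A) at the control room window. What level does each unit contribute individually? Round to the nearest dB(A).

93 dB(A)

Dividing the total intensity by 13 lowers the level by 10·log₁₀ 13 = 11.139 dB: L₁ = 104 − 11.139.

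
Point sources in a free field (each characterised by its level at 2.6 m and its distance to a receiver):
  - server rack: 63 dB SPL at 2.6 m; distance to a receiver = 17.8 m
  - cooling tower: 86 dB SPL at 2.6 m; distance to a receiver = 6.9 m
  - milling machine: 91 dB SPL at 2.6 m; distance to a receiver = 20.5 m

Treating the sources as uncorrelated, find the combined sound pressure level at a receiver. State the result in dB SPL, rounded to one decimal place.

78.9 dB SPL

Apply inverse-square spreading to bring every level to the receiver, then sum 10^(L/10).
server rack: 63 − 20·log₁₀(17.8/2.6) = 63 − 16.71 = 46.29 dB SPL.
cooling tower: 86 − 20·log₁₀(6.9/2.6) = 86 − 8.48 = 77.52 dB SPL.
milling machine: 91 − 20·log₁₀(20.5/2.6) = 91 − 17.94 = 73.06 dB SPL.
Σ 10^(L/10) = 7.682e+07 → L_total = 10·log₁₀(7.682e+07) = 78.85 dB SPL.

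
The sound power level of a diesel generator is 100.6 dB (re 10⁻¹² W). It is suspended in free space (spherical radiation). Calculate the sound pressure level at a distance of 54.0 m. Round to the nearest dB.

55 dB

L_p = L_w − 10·log₁₀(4π·r²) with r = 54.0 m.
4π·r² = 3.664e+04 m², 10·log₁₀ of that is 45.640 dB.
L_p = 100.6 − 45.640 = 54.96 dB.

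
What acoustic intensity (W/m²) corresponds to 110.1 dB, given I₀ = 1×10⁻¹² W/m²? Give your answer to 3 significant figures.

L = 10·log₁₀(I/I₀) ⇒ I = I₀·10^(L/10) = 10⁻¹² × 10^11.01.

0.102 W/m²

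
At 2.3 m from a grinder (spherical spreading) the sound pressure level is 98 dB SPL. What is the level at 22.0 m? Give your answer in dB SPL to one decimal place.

Spherical spreading from a point source gives a 20·log₁₀(r₂/r₁) drop.
L₂ = 98 − 20·log₁₀(22.0/2.3) = 98 − 19.614 = 78.39 dB SPL.

78.4 dB SPL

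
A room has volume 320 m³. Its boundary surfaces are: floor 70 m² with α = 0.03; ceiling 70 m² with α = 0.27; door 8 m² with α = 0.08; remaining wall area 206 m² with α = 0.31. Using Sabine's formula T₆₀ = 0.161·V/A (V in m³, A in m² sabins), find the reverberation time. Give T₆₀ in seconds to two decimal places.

Total absorption A = 70·0.03 + 70·0.27 + 8·0.08 + 206·0.31 = 85.50 m² sabins.
T₆₀ = 0.161·V/A = 0.161·320/85.50 = 0.603 s.

0.60 s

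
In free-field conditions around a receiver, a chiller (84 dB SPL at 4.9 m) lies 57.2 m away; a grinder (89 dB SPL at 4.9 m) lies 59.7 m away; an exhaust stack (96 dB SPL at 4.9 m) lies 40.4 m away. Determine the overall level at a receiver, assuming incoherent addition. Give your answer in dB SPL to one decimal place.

First find each source's level at the receiver (point-source: −20·log₁₀(r/r_ref)), then combine on an intensity basis.
chiller: 84 − 20·log₁₀(57.2/4.9) = 84 − 21.34 = 62.66 dB SPL.
grinder: 89 − 20·log₁₀(59.7/4.9) = 89 − 21.72 = 67.28 dB SPL.
exhaust stack: 96 − 20·log₁₀(40.4/4.9) = 96 − 18.32 = 77.68 dB SPL.
Σ 10^(L/10) = 6.576e+07 → L_total = 10·log₁₀(6.576e+07) = 78.18 dB SPL.

78.2 dB SPL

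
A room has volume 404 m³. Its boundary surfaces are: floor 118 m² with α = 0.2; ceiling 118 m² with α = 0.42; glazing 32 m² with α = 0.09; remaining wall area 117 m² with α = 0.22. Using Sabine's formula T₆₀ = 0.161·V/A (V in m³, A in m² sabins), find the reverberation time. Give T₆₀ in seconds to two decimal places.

0.64 s

Summing Sᵢαᵢ: 118·0.2 + 118·0.42 + 32·0.09 + 117·0.22 = 101.78 m².
T₆₀ = 0.161·V/A = 0.161·404/101.78 = 0.639 s.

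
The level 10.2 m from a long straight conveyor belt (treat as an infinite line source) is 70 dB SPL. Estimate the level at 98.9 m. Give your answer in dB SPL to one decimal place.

For a line source, L₂ = L₁ − 10·log₁₀(r₂/r₁).
L₂ = 70 − 10·log₁₀(98.9/10.2) = 70 − 9.866 = 60.13 dB SPL.

60.1 dB SPL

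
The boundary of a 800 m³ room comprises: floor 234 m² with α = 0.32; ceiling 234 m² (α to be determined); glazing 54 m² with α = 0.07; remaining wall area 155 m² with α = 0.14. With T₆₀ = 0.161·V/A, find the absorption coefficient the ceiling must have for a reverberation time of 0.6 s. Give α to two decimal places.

A = 0.161·V/T₆₀ = 0.161·800/0.6 = 214.67 m² sabins.
Absorption from the other surfaces = 234·0.32 + 54·0.07 + 155·0.14 = 100.36 m², so the ceiling must supply 114.31 m² over 234 m².
α = 114.31/234 = 0.488.

0.49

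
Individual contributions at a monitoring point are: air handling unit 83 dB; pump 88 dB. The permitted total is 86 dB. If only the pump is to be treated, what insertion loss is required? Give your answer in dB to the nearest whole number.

The untreated sources together contribute 10^(83/10) = 1.995e+08, i.e. 83.00 dB.
To meet 86 dB overall, the treated pump may contribute at most 10^(86/10) − 1.995e+08 = 1.986e+08, i.e. 82.98 dB.
So the pump must be reduced from 88 to 82.98 dB: IL = 5.02 dB.

5 dB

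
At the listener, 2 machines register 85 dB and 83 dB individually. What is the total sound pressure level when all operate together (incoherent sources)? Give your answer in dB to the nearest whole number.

For uncorrelated sources the intensities add, so convert each level to linear form, sum, and take 10·log₁₀ of the total.
Σ 10^(L/10) = 10^(85/10) + 10^(83/10) = 5.158e+08.
L_total = 10·log₁₀(5.158e+08) = 87.12 dB.

87 dB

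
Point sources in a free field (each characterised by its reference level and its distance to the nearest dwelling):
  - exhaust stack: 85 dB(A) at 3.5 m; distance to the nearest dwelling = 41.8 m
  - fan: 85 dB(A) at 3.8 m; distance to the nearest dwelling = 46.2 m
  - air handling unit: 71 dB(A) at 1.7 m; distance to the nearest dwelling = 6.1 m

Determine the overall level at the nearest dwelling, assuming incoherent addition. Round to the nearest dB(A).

Apply inverse-square spreading to bring every level to the receiver, then sum 10^(L/10).
exhaust stack: 85 − 20·log₁₀(41.8/3.5) = 85 − 21.54 = 63.46 dB(A).
fan: 85 − 20·log₁₀(46.2/3.8) = 85 − 21.70 = 63.30 dB(A).
air handling unit: 71 − 20·log₁₀(6.1/1.7) = 71 − 11.10 = 59.90 dB(A).
Σ 10^(L/10) = 5.334e+06 → L_total = 10·log₁₀(5.334e+06) = 67.27 dB(A).

67 dB(A)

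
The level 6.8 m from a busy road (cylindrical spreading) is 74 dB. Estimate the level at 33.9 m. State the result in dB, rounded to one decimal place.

67.0 dB

Line-source attenuation: ΔL = 10·log₁₀(r₂/r₁) = 10·log₁₀(33.9/6.8) = 6.977 dB.
L₂ = 74 − 10·log₁₀(33.9/6.8) = 74 − 6.977 = 67.02 dB.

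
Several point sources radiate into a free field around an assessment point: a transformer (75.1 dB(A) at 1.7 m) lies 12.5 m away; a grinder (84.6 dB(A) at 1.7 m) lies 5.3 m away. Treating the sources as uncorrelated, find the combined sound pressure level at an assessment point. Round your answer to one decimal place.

First find each source's level at the receiver (point-source: −20·log₁₀(r/r_ref)), then combine on an intensity basis.
transformer: 75.1 − 20·log₁₀(12.5/1.7) = 75.1 − 17.33 = 57.77 dB(A).
grinder: 84.6 − 20·log₁₀(5.3/1.7) = 84.6 − 9.88 = 74.72 dB(A).
Σ 10^(L/10) = 3.027e+07 → L_total = 10·log₁₀(3.027e+07) = 74.81 dB(A).

74.8 dB(A)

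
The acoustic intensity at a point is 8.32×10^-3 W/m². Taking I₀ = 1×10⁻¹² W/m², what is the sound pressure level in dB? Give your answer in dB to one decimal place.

I/I₀ = 8.32×10^-3/10⁻¹² = 8.32×10^9, and L = 10·log₁₀(I/I₀).
L = 10·(0.9201 + 9) = 99.20 dB.

99.2 dB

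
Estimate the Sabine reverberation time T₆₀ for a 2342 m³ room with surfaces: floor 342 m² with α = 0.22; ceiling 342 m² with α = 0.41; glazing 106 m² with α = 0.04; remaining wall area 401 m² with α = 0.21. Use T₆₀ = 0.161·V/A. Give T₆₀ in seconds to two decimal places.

1.24 s

Total absorption A = 342·0.22 + 342·0.41 + 106·0.04 + 401·0.21 = 303.91 m² sabins.
T₆₀ = 0.161·V/A = 0.161·2342/303.91 = 1.241 s.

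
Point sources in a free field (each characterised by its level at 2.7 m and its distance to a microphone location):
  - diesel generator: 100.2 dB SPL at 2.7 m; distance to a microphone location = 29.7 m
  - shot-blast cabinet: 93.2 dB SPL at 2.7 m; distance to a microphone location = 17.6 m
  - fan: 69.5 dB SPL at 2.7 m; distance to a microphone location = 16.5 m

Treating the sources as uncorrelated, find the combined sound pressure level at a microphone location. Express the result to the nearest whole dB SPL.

Apply inverse-square spreading to bring every level to the receiver, then sum 10^(L/10).
diesel generator: 100.2 − 20·log₁₀(29.7/2.7) = 100.2 − 20.83 = 79.37 dB SPL.
shot-blast cabinet: 93.2 − 20·log₁₀(17.6/2.7) = 93.2 − 16.28 = 76.92 dB SPL.
fan: 69.5 − 20·log₁₀(16.5/2.7) = 69.5 − 15.72 = 53.78 dB SPL.
Σ 10^(L/10) = 1.359e+08 → L_total = 10·log₁₀(1.359e+08) = 81.33 dB SPL.

81 dB SPL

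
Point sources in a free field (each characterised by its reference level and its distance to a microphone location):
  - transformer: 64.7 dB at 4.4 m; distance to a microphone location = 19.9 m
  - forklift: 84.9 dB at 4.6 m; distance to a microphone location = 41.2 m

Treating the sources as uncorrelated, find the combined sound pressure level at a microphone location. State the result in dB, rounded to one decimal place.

Apply inverse-square spreading to bring every level to the receiver, then sum 10^(L/10).
transformer: 64.7 − 20·log₁₀(19.9/4.4) = 64.7 − 13.11 = 51.59 dB.
forklift: 84.9 − 20·log₁₀(41.2/4.6) = 84.9 − 19.04 = 65.86 dB.
Σ 10^(L/10) = 3.997e+06 → L_total = 10·log₁₀(3.997e+06) = 66.02 dB.

66.0 dB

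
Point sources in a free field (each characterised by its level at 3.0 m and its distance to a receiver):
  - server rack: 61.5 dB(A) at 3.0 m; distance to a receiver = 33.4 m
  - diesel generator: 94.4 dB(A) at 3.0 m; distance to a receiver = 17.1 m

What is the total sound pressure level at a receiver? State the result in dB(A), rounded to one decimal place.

Propagate each source to the receiver with L = L_ref − 20·log₁₀(r/r_ref), then add intensities.
server rack: 61.5 − 20·log₁₀(33.4/3.0) = 61.5 − 20.93 = 40.57 dB(A).
diesel generator: 94.4 − 20·log₁₀(17.1/3.0) = 94.4 − 15.12 = 79.28 dB(A).
Σ 10^(L/10) = 8.478e+07 → L_total = 10·log₁₀(8.478e+07) = 79.28 dB(A).

79.3 dB(A)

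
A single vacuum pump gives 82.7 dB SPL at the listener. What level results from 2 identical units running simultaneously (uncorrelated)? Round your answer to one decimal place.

With 2 equal, uncorrelated contributions the intensity is 2× that of one unit, giving a rise of 10·log₁₀ 2.
L_total = 82.7 + 10·log₁₀(2) = 82.7 + 3.010 = 85.71 dB SPL.

85.7 dB SPL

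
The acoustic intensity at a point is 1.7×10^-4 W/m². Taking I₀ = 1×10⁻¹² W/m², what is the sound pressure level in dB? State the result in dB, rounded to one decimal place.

82.3 dB

L = 10·log₁₀(I/I₀) = 10·log₁₀(1.7×10^-4/10⁻¹²) = 10·log₁₀(1.7×10^8).
L = 10·(0.2304 + 8) = 82.30 dB.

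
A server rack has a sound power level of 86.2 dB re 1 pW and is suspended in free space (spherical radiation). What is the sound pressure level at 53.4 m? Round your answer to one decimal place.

Free-field spherical radiation: L_p = L_w − 10·log₁₀(4π·r²), r = 53.4 m.
4π·r² = 3.583e+04 m², 10·log₁₀ of that is 45.543 dB.
L_p = 86.2 − 45.543 = 40.66 dB.

40.7 dB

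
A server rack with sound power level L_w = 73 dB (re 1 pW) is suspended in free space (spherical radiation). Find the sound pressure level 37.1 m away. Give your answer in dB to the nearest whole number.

The power spreads over a sphere of area 4π·r², so L_p = L_w − 10·log₁₀(4π·r²).
4π·r² = 1.73e+04 m², 10·log₁₀ of that is 42.380 dB.
L_p = 73 − 42.380 = 30.62 dB.

31 dB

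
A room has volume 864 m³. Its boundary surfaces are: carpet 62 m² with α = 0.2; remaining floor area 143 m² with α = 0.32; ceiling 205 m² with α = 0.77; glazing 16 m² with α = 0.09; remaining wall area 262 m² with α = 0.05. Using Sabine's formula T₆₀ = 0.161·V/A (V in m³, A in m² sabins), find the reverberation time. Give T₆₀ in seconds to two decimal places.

0.60 s

A = Σ Sᵢαᵢ = 62·0.2 + 143·0.32 + 205·0.77 + 16·0.09 + 262·0.05 = 230.55 m².
T₆₀ = 0.161·V/A = 0.161·864/230.55 = 0.603 s.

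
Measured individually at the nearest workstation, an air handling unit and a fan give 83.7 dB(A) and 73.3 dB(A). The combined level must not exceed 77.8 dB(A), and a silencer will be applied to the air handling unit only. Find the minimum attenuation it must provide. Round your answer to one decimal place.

7.8 dB

The untreated sources together contribute 10^(73.3/10) = 2.138e+07, i.e. 73.30 dB(A).
To meet 77.8 dB(A) overall, the treated air handling unit may contribute at most 10^(77.8/10) − 2.138e+07 = 3.888e+07, i.e. 75.90 dB(A).
So the air handling unit must be reduced from 83.7 to 75.90 dB(A): IL = 7.80 dB.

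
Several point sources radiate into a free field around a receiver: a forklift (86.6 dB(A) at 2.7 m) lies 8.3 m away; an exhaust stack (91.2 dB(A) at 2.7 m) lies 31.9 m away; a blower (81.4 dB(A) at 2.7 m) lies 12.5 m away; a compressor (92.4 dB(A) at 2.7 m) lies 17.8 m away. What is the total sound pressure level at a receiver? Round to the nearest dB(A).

80 dB(A)

First find each source's level at the receiver (point-source: −20·log₁₀(r/r_ref)), then combine on an intensity basis.
forklift: 86.6 − 20·log₁₀(8.3/2.7) = 86.6 − 9.75 = 76.85 dB(A).
exhaust stack: 91.2 − 20·log₁₀(31.9/2.7) = 91.2 − 21.45 = 69.75 dB(A).
blower: 81.4 − 20·log₁₀(12.5/2.7) = 81.4 − 13.31 = 68.09 dB(A).
compressor: 92.4 − 20·log₁₀(17.8/2.7) = 92.4 − 16.38 = 76.02 dB(A).
Σ 10^(L/10) = 1.042e+08 → L_total = 10·log₁₀(1.042e+08) = 80.18 dB(A).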